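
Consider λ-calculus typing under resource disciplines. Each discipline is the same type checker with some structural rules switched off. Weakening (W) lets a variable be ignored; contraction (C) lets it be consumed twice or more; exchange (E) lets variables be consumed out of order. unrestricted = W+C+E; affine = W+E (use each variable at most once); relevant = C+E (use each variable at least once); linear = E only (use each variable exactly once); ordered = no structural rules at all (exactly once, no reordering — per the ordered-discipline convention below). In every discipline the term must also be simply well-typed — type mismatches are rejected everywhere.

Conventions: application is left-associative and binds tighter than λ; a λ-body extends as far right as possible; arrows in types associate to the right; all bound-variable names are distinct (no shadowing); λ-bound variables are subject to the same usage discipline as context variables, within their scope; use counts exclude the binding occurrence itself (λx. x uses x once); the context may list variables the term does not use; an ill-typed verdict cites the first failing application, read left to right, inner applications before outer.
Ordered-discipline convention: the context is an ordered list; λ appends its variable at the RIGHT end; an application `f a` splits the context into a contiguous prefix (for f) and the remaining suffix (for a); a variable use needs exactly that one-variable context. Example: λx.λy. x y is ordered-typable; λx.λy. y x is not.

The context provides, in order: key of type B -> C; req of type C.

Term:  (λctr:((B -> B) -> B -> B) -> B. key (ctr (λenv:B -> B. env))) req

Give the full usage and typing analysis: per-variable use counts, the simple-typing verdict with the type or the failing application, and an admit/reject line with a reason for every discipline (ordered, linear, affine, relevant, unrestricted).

variable uses: key: 1×; req: 1×; ctr (bound): 1×; env (bound): 1×
use order (left to right): key, ctr, env, req
typing: ill-typed: an argument C mismatches the expected ((B -> B) -> B -> B) -> B
ordered: ✗, the type mismatch rejects it
linear: ✗, not simply typable
affine: ✗, fails simple typing
relevant: ✗, a type mismatch blocks all five
unrestricted: ✗, the type mismatch rejects it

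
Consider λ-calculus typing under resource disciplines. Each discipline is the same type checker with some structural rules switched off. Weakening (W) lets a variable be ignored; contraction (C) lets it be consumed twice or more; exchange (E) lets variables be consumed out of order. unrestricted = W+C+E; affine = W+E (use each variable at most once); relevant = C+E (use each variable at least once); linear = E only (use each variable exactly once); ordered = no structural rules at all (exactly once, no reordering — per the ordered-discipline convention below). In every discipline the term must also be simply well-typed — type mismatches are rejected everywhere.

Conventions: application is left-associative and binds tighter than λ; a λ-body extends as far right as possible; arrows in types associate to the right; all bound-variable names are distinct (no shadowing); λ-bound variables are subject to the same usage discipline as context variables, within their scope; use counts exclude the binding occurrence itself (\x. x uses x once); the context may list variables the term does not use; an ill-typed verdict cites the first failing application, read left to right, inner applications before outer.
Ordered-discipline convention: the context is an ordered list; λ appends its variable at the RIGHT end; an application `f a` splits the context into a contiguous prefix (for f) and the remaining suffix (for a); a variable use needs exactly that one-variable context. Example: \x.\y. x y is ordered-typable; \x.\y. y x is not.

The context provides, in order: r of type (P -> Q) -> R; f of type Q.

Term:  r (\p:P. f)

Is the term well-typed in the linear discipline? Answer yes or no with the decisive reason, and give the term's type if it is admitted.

no — p left unused
use counts: r=1, f=1, p (bound)=0
uses in reading order: r, f
typing: well-typed — term : R
across the five disciplines: ordered ✗ · linear ✗ · affine ✓ · relevant ✗ · unrestricted ✓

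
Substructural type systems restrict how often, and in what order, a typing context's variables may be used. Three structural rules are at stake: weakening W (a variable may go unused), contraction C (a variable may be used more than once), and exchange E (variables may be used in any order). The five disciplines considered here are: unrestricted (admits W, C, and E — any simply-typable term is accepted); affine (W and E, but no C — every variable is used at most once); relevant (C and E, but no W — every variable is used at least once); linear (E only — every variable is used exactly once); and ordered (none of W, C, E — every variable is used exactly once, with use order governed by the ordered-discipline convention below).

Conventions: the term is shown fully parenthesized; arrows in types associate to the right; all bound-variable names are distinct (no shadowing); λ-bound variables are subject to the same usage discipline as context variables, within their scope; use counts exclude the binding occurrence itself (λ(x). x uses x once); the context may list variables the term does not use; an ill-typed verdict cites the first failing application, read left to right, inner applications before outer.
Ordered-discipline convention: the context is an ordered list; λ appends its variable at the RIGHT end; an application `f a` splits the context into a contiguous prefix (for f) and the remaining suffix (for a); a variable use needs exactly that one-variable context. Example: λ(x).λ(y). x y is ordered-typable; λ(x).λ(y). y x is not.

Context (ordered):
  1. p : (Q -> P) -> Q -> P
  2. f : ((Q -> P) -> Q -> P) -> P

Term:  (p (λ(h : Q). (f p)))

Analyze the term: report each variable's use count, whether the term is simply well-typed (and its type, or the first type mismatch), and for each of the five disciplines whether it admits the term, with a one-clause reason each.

counts: p: 2; f: 1; h [bound]: 0
order of uses: p, f, p
typing: well-typed — term : Q -> P
ordered: ✗, p ×2 used more than once (contraction); h never used (weakening)
linear: ✗, p ×2 used more than once (contraction); h never used (weakening)
affine: ✗, p ×2 used more than once (contraction)
relevant: ✗, h never used (weakening)
unrestricted: ✓, typability at Q -> P is all that's needed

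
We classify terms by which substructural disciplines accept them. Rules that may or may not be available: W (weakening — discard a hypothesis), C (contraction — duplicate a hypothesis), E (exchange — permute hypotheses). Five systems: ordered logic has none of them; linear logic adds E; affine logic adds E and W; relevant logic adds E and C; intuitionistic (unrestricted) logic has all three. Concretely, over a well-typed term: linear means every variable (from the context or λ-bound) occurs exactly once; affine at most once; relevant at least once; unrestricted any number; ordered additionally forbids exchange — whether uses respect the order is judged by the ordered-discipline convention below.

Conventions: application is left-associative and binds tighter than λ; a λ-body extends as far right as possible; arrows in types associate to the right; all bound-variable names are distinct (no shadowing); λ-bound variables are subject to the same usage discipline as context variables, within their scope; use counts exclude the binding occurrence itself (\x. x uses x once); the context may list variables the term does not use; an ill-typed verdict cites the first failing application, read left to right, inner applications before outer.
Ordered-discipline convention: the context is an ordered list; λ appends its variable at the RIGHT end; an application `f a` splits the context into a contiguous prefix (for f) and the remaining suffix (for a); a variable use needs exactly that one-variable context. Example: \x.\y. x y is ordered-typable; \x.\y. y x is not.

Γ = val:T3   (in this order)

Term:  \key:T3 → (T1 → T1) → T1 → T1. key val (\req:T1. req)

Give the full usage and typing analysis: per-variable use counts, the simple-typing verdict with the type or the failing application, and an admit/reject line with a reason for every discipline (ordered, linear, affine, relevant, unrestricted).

variable uses: val=1, key [bound]=1, req [bound]=1
uses in reading order: key, val, req
typing: well-typed at (T3 → (T1 → T1) → T1 → T1) → T1 → T1
ordered ✗ (no contiguous prefix/suffix split fits key, val, req)
linear ✓ (single use per variable (val, key, req))
affine ✓ (no duplicate uses among val, key, req)
relevant ✓ (val, key, req: all used, weakening unneeded)
unrestricted ✓ (typability at (T3 → (T1 → T1) → T1 → T1) → T1 → T1 is all that's needed)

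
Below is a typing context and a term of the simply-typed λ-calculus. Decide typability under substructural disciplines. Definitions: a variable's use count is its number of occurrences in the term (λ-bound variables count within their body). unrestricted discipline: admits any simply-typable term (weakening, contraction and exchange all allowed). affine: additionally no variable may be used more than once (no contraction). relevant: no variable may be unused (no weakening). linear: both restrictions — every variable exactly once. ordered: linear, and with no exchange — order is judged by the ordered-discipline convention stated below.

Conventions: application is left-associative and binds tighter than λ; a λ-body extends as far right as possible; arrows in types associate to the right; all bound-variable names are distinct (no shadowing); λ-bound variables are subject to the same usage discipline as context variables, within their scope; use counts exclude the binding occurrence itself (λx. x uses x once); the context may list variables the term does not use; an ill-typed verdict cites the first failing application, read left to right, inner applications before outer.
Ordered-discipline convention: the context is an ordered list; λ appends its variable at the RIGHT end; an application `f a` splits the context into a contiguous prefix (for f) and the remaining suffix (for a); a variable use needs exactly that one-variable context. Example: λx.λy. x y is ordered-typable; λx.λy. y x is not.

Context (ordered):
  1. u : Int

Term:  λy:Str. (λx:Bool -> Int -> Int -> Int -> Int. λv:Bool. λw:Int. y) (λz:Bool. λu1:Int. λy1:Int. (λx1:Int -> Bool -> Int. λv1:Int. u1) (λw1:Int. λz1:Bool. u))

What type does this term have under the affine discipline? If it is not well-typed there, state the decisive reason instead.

term : Str -> Bool -> Int -> Str
variable uses: u=1; y (bound)=1; x (bound)=0; v (bound)=0; w (bound)=0; z (bound)=0; u1 (bound)=1; y1 (bound)=0; x1 (bound)=0; v1 (bound)=0; w1 (bound)=0; z1 (bound)=0
use order (left to right): y, u1, u
typing: well-typed — term : Str -> Bool -> Int -> Str
per-discipline verdicts: ordered ✗ · linear ✗ · affine ✓ · relevant ✗ · unrestricted ✓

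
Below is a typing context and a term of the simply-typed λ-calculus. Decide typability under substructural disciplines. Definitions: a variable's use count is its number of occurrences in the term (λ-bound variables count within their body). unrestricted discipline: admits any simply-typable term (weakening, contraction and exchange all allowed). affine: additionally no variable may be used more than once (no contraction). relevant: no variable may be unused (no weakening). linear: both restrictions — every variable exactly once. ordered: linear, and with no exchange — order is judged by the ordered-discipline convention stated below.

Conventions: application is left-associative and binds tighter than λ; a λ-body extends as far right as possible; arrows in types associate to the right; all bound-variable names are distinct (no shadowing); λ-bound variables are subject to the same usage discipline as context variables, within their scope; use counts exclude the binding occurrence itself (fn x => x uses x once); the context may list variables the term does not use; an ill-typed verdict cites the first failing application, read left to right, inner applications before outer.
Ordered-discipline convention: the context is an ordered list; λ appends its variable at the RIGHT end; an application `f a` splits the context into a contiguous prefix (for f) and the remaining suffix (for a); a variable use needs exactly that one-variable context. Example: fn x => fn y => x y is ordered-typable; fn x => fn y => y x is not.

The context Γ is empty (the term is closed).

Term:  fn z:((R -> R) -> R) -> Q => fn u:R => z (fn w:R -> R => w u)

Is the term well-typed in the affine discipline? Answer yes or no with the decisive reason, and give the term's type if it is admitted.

yes — at most one use each (z, u, w); term : (((R -> R) -> R) -> Q) -> R -> Q
usage: z (bound)=1; u (bound)=1; w (bound)=1
left-to-right use order: z, w, u
typing: ✓ — (((R -> R) -> R) -> Q) -> R -> Q
per-discipline verdicts: ordered ✗ · linear ✓ · affine ✓ · relevant ✓ · unrestricted ✓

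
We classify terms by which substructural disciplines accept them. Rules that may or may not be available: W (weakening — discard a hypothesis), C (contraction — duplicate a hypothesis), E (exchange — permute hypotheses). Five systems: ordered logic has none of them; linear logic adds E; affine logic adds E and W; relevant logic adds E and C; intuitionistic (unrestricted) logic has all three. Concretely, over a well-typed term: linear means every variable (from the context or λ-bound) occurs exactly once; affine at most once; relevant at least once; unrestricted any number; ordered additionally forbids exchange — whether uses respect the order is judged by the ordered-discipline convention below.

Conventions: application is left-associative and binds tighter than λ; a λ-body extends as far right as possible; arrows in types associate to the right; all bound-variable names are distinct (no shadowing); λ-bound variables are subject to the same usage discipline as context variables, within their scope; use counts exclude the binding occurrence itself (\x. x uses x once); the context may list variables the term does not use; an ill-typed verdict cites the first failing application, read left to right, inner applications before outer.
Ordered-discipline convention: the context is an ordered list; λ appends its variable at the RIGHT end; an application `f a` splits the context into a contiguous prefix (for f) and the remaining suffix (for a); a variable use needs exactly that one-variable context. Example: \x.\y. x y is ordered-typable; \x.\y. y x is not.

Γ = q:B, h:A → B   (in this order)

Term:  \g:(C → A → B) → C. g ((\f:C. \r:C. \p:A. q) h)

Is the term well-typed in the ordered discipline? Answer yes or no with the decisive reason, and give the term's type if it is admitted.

no — fails simple typing
usage: q ×1; h ×1; g [bound] ×1; f [bound] ×0; r [bound] ×0; p [bound] ×0
uses in reading order: g, q, h
typing: ill-typed: an argument A → B mismatches the expected C
per-discipline verdicts: ordered ✗; linear ✗; affine ✗; relevant ✗; unrestricted ✗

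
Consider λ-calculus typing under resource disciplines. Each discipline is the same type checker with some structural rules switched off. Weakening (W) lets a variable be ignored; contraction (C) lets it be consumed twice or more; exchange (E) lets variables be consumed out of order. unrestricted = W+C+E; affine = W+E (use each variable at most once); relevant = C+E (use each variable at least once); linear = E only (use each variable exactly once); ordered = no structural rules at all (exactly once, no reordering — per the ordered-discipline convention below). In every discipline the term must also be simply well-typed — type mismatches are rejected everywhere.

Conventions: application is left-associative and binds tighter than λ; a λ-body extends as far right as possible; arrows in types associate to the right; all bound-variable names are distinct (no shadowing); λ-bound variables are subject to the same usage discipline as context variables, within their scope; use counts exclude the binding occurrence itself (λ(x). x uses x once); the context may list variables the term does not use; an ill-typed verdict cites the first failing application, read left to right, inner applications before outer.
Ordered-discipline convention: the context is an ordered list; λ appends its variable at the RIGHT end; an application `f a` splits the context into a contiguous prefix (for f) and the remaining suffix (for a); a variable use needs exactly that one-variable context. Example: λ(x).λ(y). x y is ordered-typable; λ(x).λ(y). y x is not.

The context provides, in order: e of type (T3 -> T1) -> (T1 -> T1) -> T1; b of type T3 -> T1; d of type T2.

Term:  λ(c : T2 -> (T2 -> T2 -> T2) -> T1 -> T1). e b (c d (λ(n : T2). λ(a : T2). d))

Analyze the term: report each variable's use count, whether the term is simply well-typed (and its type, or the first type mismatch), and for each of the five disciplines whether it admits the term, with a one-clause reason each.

variable uses: e: 1×; b: 1×; d: 2×; c (bound): 1×; n (bound): 0×; a (bound): 0×
uses in reading order: e, b, c, d, d
typing: ✓ — (T2 -> (T2 -> T2 -> T2) -> T1 -> T1) -> T1
ordered ✗ (uses contraction: d ×2; n, a never used (weakening))
linear ✗ (uses contraction: d ×2; n, a never used (weakening))
affine ✗ (uses contraction: d ×2)
relevant ✗ (n, a never used (weakening))
unrestricted ✓ (well-typed at (T2 -> (T2 -> T2 -> T2) -> T1 -> T1) -> T1; no restrictions here)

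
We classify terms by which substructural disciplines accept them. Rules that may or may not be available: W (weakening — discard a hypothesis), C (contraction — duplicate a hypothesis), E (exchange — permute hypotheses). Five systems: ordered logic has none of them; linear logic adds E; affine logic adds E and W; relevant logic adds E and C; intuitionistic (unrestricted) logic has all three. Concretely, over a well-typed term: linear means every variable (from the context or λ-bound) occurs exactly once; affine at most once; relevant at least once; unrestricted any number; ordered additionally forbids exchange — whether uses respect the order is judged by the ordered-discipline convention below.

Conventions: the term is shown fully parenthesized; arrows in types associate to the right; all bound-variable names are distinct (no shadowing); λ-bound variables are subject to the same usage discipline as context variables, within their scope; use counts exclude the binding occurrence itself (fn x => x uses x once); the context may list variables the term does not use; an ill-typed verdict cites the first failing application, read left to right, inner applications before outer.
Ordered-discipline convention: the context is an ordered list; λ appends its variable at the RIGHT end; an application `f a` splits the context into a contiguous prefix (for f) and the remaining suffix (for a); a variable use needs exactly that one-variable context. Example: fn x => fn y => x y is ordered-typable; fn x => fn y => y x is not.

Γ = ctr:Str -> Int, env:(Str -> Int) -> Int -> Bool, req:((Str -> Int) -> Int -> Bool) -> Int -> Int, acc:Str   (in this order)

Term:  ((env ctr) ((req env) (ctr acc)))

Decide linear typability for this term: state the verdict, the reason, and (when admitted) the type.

no — repeated use of ctr ×2, env ×2
variable uses: ctr=2; env=2; req=1; acc=1
order of uses: env, ctr, req, env, ctr, acc
typing: well-typed — term : Bool
summary: ordered ✗; linear ✗; affine ✗; relevant ✓; unrestricted ✓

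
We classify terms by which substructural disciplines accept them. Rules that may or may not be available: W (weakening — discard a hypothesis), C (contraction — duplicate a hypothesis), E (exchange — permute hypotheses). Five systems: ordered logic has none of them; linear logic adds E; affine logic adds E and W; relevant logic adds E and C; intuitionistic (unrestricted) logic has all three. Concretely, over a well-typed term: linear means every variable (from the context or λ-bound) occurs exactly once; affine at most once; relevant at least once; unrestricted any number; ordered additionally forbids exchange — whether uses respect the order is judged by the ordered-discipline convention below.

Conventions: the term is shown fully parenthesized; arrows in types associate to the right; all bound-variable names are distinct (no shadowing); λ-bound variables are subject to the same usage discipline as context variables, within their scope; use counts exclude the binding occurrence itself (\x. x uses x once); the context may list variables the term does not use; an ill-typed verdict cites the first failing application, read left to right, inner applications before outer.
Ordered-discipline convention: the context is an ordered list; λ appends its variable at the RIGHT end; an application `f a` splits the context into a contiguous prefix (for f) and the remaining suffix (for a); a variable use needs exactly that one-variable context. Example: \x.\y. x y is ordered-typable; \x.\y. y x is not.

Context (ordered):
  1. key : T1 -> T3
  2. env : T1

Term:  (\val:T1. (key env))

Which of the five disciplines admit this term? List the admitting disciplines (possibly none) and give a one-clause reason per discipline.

admitted by: affine, unrestricted
counts: key: 1, env: 1, val [bound]: 0
uses in reading order: key, env
typing: ✓ — T1 -> T3
ordered ✗ (val never used (weakening))
linear ✗ (val never used (weakening))
affine ✓ (no duplicate uses among key, env, val)
relevant ✗ (val never used (weakening))
unrestricted ✓ (simply typable at T1 -> T3; W, C, E all held)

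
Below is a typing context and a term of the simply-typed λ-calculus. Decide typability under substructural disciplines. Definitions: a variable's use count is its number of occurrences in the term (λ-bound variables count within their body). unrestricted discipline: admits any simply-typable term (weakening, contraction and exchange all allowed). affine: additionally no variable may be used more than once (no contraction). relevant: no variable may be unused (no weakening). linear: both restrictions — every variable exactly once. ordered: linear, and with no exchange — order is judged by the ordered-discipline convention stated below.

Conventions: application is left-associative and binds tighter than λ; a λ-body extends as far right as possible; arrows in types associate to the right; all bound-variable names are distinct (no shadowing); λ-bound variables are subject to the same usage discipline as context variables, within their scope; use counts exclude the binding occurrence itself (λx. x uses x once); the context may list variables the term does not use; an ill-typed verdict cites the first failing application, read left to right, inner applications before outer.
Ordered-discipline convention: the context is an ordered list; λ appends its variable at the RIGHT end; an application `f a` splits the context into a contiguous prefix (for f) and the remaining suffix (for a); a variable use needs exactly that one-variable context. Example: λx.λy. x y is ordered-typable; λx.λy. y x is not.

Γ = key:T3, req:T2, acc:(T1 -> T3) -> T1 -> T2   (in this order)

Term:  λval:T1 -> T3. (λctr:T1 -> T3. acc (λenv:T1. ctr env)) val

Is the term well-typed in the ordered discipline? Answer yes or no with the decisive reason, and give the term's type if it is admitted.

no — key, req never used (weakening)
use counts: key=0, req=0, acc=1, val [bound]=1, ctr [bound]=1, env [bound]=1
left-to-right use order: acc, ctr, env, val
typing: well-typed — term : (T1 -> T3) -> T1 -> T2
per-discipline verdicts: ordered ✗ · linear ✗ · affine ✓ · relevant ✗ · unrestricted ✓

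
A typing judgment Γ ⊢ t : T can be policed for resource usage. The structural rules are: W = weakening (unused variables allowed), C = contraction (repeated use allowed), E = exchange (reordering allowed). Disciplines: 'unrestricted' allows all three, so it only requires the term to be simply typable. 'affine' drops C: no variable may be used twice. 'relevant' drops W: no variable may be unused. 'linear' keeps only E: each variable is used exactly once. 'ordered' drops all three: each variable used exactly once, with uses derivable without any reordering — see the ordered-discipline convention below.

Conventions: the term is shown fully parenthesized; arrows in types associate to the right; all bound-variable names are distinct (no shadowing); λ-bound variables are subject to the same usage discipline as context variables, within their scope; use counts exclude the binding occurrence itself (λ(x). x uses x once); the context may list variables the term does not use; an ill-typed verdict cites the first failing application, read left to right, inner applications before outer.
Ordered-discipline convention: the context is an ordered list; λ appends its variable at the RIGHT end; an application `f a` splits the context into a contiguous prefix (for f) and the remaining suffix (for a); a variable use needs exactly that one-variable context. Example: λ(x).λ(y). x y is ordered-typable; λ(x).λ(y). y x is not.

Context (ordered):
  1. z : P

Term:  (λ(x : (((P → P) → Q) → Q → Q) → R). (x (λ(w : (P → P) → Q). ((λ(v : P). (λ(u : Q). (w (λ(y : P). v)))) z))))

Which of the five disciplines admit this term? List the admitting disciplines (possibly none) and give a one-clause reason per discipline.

admitting disciplines: affine, unrestricted
variable uses: z: 1×, x [bound]: 1×, w [bound]: 1×, v [bound]: 1×, u [bound]: 0×, y [bound]: 0×
use order (left to right): x, w, v, z
typing: well-typed — term : ((((P → P) → Q) → Q → Q) → R) → R
ordered: ✗ — u, y never used (weakening)
linear: ✗ — u, y never used (weakening)
affine: ✓ — at most one use each (z, x, w, v, u, y)
relevant: ✗ — u, y never used (weakening)
unrestricted: ✓ — typability at ((((P → P) → Q) → Q → Q) → R) → R is all that's needed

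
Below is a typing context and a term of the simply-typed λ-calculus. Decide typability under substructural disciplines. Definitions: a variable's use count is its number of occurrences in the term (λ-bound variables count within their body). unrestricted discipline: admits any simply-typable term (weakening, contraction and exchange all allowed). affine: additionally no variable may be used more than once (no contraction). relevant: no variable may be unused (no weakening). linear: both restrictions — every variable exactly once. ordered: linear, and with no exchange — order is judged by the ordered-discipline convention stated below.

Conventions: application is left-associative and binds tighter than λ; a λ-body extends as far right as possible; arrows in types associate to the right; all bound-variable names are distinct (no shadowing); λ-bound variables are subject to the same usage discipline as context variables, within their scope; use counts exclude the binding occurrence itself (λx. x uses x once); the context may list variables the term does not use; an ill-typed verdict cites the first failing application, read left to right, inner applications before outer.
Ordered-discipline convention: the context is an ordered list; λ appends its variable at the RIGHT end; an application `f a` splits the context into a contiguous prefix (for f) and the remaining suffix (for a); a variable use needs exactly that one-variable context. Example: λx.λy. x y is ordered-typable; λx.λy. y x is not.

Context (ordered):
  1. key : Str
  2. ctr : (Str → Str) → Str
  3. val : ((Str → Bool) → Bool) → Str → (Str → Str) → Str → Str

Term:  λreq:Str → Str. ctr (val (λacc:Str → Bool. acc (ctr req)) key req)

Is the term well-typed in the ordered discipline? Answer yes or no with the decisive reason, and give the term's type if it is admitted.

no — needs contraction — ctr ×2, req ×2
counts: key ×1, ctr ×2, val ×1, req (bound) ×2, acc (bound) ×1
uses in reading order: ctr, val, acc, ctr, req, key, req
typing: well-typed at (Str → Str) → Str
summary: ordered ✗ · linear ✗ · affine ✗ · relevant ✓ · unrestricted ✓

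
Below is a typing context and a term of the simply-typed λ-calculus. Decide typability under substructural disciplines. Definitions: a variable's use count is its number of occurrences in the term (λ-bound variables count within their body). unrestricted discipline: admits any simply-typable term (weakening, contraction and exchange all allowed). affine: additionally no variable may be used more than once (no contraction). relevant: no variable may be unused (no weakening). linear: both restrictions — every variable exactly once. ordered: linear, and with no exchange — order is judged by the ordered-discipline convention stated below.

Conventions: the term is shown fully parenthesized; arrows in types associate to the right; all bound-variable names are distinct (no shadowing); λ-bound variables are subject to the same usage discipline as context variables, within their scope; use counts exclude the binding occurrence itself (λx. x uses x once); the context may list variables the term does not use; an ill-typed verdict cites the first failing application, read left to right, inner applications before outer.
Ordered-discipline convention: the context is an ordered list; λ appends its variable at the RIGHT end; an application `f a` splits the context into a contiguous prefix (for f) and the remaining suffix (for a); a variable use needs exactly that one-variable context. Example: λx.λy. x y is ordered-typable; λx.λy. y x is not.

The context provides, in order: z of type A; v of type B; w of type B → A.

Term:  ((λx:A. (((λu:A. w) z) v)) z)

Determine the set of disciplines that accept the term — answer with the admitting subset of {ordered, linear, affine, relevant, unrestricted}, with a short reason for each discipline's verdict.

admitted by: unrestricted
usage: z=2; v=1; w=1; x [bound]=0; u [bound]=0
order of uses: w, z, v, z
typing: ✓ — A
ordered: ✗ — needs contraction — z ×2; x, u left unused
linear: ✗ — needs contraction — z ×2; x, u left unused
affine: ✗ — needs contraction — z ×2
relevant: ✗ — x, u left unused
unrestricted: ✓ — simply typable at A; W, C, E all held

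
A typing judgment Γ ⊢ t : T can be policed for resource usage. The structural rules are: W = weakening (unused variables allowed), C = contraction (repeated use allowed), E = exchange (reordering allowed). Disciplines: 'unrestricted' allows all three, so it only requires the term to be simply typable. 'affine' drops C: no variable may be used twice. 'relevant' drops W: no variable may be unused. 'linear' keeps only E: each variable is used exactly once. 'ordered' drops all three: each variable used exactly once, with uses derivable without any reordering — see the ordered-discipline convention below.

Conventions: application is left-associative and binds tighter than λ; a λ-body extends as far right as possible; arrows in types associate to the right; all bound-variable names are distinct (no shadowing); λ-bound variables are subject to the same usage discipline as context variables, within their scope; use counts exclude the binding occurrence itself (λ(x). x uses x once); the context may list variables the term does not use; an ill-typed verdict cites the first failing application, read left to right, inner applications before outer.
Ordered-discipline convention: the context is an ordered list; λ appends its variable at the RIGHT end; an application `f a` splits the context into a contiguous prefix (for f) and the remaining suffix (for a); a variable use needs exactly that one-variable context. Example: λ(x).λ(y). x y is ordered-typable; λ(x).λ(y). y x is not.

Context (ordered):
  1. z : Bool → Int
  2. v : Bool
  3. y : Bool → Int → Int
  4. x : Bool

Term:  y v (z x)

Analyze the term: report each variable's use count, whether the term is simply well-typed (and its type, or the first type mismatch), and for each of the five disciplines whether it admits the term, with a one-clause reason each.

counts: z: 1×; v: 1×; y: 1×; x: 1×
order of uses: y, v, z, x
typing: ✓ — Int
ordered: ✗, use order y, v, z, x needs exchange
linear: ✓, exactly-once usage across z, v, y, x
affine: ✓, no duplicate uses among z, v, y, x
relevant: ✓, every one of z, v, y, x appears
unrestricted: ✓, typability at Int is all that's needed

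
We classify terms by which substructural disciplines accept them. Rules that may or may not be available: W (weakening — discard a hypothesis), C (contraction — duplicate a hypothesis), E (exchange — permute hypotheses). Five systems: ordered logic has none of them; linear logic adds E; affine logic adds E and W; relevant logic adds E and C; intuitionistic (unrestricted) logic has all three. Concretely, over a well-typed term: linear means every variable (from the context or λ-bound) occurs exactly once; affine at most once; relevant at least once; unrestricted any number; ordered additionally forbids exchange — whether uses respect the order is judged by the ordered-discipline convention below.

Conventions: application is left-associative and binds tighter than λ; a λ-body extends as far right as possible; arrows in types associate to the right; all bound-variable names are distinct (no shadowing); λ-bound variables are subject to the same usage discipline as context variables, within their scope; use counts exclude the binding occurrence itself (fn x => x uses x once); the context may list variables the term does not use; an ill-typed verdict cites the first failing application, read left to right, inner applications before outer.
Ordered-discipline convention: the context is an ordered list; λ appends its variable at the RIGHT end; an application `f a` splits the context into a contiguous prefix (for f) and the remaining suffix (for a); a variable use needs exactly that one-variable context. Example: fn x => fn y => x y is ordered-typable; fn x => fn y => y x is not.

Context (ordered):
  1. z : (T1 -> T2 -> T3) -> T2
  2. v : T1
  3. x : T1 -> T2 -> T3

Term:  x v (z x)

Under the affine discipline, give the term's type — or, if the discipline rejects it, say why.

not well-typed under affine — uses contraction: x ×2
counts: z: 1×; v: 1×; x: 2×
order of uses: x, v, z, x
typing: ✓ — T3
across the five disciplines: ordered ✗, linear ✗, affine ✗, relevant ✓, unrestricted ✓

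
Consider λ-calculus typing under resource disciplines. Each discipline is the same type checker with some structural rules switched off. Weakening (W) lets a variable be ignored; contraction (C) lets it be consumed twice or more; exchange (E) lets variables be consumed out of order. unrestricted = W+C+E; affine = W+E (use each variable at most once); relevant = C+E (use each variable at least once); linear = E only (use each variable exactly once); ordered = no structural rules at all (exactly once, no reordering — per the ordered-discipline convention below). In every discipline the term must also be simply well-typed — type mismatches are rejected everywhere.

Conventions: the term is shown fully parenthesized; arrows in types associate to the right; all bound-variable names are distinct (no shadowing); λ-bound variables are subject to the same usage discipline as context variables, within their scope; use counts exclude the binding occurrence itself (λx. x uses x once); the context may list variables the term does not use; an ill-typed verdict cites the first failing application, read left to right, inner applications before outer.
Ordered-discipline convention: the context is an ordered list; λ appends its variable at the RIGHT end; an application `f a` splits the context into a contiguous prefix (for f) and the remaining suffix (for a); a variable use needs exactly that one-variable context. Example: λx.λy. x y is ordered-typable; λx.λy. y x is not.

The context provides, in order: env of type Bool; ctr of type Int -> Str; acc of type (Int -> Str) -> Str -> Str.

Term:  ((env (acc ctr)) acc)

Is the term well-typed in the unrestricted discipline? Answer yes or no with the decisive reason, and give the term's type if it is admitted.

no — a type mismatch blocks all five
variable uses: env ×1, ctr ×1, acc ×2
uses in reading order: env, acc, ctr, acc
typing: ill-typed: non-arrow in function slot: Bool
per-discipline verdicts: ordered ✗; linear ✗; affine ✗; relevant ✗; unrestricted ✗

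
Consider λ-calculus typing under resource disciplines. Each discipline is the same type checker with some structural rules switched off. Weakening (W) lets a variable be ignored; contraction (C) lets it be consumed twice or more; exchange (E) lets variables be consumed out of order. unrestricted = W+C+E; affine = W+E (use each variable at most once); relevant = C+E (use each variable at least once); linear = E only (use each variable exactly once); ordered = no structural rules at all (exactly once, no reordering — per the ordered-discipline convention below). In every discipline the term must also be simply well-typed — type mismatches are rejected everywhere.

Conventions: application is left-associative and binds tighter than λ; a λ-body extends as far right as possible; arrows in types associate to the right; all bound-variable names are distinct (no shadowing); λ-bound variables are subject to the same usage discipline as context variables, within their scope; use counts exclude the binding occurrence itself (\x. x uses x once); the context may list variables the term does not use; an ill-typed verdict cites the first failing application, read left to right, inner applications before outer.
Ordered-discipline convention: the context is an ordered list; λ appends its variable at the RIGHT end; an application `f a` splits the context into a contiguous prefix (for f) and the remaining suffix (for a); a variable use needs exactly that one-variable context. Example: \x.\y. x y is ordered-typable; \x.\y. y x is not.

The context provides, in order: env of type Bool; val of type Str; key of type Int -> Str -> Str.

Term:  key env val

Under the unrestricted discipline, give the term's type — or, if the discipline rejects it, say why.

not well-typed under unrestricted — fails simple typing
usage: env=1, val=1, key=1
left-to-right use order: key, env, val
typing: ill-typed: an application expects Int but receives Bool
summary: ordered ✗, linear ✗, affine ✗, relevant ✗, unrestricted ✗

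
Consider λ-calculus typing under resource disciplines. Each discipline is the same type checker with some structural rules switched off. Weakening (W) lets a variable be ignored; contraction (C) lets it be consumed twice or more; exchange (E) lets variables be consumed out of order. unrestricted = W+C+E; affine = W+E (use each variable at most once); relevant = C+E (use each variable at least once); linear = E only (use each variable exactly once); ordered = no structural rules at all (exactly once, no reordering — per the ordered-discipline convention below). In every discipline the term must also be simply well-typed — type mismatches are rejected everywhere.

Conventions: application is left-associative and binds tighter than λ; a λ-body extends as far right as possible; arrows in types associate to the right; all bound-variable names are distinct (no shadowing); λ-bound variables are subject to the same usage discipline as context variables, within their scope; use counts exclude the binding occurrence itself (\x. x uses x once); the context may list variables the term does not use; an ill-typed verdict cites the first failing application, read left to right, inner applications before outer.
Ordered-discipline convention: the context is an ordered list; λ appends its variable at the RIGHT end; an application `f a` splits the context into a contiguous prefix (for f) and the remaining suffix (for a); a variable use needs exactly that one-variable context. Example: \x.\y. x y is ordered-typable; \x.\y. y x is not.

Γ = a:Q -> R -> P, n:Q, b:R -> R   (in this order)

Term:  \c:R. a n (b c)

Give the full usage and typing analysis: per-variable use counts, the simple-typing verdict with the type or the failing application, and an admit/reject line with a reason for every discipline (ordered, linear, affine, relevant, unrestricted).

use counts: a: 1, n: 1, b: 1, c [bound]: 1
left-to-right use order: a, n, b, c
typing: ✓ — R -> P
ordered ✓ (a, n, b, c once each; derivable with no W/C/E)
linear ✓ (a, n, b, c: one use apiece)
affine ✓ (a, n, b, c: no repeats, contraction unneeded)
relevant ✓ (at least one use each (a, n, b, c))
unrestricted ✓ (simply typable at R -> P; W, C, E all held)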